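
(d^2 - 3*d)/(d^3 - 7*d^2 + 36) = d/(d^2 - 4*d - 12)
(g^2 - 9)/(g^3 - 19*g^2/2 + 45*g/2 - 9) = 2*(g + 3)/(2*g^2 - 13*g + 6)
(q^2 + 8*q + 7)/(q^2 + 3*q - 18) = (q^2 + 8*q + 7)/(q^2 + 3*q - 18)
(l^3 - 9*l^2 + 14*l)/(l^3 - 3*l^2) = (l^2 - 9*l + 14)/(l*(l - 3))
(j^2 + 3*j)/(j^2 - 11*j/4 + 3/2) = 4*j*(j + 3)/(4*j^2 - 11*j + 6)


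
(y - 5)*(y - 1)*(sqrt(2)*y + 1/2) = sqrt(2)*y^3 - 6*sqrt(2)*y^2 + y^2/2 - 3*y + 5*sqrt(2)*y + 5/2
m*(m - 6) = m^2 - 6*m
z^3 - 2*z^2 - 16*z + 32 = (z - 4)*(z - 2)*(z + 4)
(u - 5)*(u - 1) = u^2 - 6*u + 5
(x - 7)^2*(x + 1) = x^3 - 13*x^2 + 35*x + 49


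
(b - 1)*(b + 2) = b^2 + b - 2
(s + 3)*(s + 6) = s^2 + 9*s + 18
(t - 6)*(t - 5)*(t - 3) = t^3 - 14*t^2 + 63*t - 90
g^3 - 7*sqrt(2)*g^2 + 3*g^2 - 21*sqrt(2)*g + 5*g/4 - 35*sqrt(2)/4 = (g + 1/2)*(g + 5/2)*(g - 7*sqrt(2))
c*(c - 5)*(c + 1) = c^3 - 4*c^2 - 5*c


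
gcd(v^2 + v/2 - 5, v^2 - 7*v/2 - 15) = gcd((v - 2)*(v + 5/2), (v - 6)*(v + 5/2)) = v + 5/2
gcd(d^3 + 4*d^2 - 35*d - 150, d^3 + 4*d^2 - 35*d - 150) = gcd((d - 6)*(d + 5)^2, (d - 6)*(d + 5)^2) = d^3 + 4*d^2 - 35*d - 150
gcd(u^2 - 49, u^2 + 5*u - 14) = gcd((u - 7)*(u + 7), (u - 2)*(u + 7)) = u + 7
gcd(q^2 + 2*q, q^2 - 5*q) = q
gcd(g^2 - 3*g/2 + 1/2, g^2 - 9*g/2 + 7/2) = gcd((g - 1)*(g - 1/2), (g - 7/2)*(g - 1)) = g - 1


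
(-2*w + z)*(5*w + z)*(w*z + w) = -10*w^3*z - 10*w^3 + 3*w^2*z^2 + 3*w^2*z + w*z^3 + w*z^2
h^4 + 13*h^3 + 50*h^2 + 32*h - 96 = (h - 1)*(h + 4)^2*(h + 6)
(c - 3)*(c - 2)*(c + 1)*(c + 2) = c^4 - 2*c^3 - 7*c^2 + 8*c + 12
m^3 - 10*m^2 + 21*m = m*(m - 7)*(m - 3)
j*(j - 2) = j^2 - 2*j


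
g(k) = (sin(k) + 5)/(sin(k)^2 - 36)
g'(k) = -2*(sin(k) + 5)*sin(k)*cos(k)/(sin(k)^2 - 36)^2 + cos(k)/(sin(k)^2 - 36) = (-10*sin(k) + cos(k)^2 - 37)*cos(k)/(sin(k)^2 - 36)^2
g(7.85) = -0.17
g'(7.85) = -0.00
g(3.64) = -0.13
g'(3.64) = 0.02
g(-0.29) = -0.13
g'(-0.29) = -0.02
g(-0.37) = -0.13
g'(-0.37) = -0.02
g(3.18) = -0.14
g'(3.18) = 0.03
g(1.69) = -0.17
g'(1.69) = 0.00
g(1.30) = -0.17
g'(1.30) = -0.01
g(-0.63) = -0.12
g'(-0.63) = -0.02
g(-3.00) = -0.14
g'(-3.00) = 0.03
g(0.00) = -0.14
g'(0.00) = -0.03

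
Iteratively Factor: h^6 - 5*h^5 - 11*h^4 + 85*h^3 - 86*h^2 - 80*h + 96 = (h - 1)*(h^5 - 4*h^4 - 15*h^3 + 70*h^2 - 16*h - 96) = (h - 3)*(h - 1)*(h^4 - h^3 - 18*h^2 + 16*h + 32) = (h - 3)*(h - 1)*(h + 4)*(h^3 - 5*h^2 + 2*h + 8) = (h - 4)*(h - 3)*(h - 1)*(h + 4)*(h^2 - h - 2) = (h - 4)*(h - 3)*(h - 1)*(h + 1)*(h + 4)*(h - 2)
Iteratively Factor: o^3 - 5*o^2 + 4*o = (o - 1)*(o^2 - 4*o) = o*(o - 1)*(o - 4)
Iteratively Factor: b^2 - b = (b - 1)*(b)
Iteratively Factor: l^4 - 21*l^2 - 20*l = (l)*(l^3 - 21*l - 20) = l*(l + 1)*(l^2 - l - 20) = l*(l - 5)*(l + 1)*(l + 4)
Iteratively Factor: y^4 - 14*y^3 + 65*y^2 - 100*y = (y - 4)*(y^3 - 10*y^2 + 25*y) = y*(y - 4)*(y^2 - 10*y + 25) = y*(y - 5)*(y - 4)*(y - 5)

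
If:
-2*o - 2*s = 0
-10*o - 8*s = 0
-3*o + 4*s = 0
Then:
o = 0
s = 0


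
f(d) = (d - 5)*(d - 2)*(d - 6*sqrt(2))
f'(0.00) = 69.40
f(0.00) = -84.85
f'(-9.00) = 591.13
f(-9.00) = -2692.73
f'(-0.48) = 84.95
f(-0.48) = -121.84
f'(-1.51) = 123.00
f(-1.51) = -228.39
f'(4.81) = -10.16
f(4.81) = 1.96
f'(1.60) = 27.52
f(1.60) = -9.36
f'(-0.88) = 98.97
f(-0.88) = -158.60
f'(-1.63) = 127.85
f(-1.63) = -243.44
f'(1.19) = 36.79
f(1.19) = -22.51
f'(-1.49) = 122.20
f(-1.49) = -225.94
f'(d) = (d - 5)*(d - 2) + (d - 5)*(d - 6*sqrt(2)) + (d - 2)*(d - 6*sqrt(2)) = 3*d^2 - 12*sqrt(2)*d - 14*d + 10 + 42*sqrt(2)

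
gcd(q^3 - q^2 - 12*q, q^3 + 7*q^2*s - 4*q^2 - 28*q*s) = q^2 - 4*q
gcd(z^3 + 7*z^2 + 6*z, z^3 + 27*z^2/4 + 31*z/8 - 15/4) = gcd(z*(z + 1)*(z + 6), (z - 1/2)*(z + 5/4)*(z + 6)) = z + 6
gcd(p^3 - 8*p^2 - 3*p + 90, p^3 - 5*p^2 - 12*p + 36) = p^2 - 3*p - 18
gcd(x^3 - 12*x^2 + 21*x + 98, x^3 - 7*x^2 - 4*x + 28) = x^2 - 5*x - 14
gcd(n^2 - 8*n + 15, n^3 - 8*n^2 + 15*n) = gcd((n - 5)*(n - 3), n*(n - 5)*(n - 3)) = n^2 - 8*n + 15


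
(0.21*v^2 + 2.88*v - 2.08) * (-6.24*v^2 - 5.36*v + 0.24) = -1.3104*v^4 - 19.0968*v^3 - 2.4072*v^2 + 11.84*v - 0.4992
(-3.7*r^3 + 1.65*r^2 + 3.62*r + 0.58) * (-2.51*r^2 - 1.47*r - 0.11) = 9.287*r^5 + 1.2975*r^4 - 11.1047*r^3 - 6.9587*r^2 - 1.2508*r - 0.0638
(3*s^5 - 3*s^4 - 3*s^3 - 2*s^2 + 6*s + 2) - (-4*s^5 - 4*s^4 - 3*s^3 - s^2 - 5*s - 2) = 7*s^5 + s^4 - s^2 + 11*s + 4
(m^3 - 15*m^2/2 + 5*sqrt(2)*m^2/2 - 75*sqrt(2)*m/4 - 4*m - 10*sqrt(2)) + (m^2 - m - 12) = m^3 - 13*m^2/2 + 5*sqrt(2)*m^2/2 - 75*sqrt(2)*m/4 - 5*m - 10*sqrt(2) - 12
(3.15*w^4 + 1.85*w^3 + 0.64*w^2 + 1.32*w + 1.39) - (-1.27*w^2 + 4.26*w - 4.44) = 3.15*w^4 + 1.85*w^3 + 1.91*w^2 - 2.94*w + 5.83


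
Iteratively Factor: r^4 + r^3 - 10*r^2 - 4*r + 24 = (r + 3)*(r^3 - 2*r^2 - 4*r + 8) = (r - 2)*(r + 3)*(r^2 - 4) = (r - 2)*(r + 2)*(r + 3)*(r - 2)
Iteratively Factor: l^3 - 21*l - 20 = (l - 5)*(l^2 + 5*l + 4) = (l - 5)*(l + 1)*(l + 4)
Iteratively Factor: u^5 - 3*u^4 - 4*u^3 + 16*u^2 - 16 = (u + 2)*(u^4 - 5*u^3 + 6*u^2 + 4*u - 8) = (u - 2)*(u + 2)*(u^3 - 3*u^2 + 4) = (u - 2)^2*(u + 2)*(u^2 - u - 2) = (u - 2)^3*(u + 2)*(u + 1)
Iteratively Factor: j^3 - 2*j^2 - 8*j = (j + 2)*(j^2 - 4*j) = (j - 4)*(j + 2)*(j)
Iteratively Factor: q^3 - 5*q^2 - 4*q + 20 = (q - 5)*(q^2 - 4) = (q - 5)*(q + 2)*(q - 2)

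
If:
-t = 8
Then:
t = -8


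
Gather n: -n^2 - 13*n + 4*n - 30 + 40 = -n^2 - 9*n + 10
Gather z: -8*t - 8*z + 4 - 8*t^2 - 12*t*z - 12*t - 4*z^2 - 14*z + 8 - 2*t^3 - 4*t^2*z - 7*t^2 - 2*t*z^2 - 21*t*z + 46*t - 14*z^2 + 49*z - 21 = -2*t^3 - 15*t^2 + 26*t + z^2*(-2*t - 18) + z*(-4*t^2 - 33*t + 27) - 9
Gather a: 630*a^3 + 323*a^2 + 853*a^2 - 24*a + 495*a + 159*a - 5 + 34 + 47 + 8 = 630*a^3 + 1176*a^2 + 630*a + 84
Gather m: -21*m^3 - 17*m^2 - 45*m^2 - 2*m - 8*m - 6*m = -21*m^3 - 62*m^2 - 16*m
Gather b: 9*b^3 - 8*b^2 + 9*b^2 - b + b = 9*b^3 + b^2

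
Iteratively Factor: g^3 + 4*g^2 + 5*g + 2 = (g + 1)*(g^2 + 3*g + 2) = (g + 1)^2*(g + 2)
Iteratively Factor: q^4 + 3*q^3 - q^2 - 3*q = (q + 1)*(q^3 + 2*q^2 - 3*q) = q*(q + 1)*(q^2 + 2*q - 3) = q*(q + 1)*(q + 3)*(q - 1)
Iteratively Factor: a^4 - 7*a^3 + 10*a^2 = (a - 5)*(a^3 - 2*a^2) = a*(a - 5)*(a^2 - 2*a) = a*(a - 5)*(a - 2)*(a)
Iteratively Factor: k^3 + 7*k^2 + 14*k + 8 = (k + 2)*(k^2 + 5*k + 4) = (k + 2)*(k + 4)*(k + 1)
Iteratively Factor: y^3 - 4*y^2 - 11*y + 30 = (y + 3)*(y^2 - 7*y + 10) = (y - 5)*(y + 3)*(y - 2)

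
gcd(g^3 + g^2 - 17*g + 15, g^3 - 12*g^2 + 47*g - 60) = g - 3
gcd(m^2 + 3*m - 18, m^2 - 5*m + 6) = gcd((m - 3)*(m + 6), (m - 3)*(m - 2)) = m - 3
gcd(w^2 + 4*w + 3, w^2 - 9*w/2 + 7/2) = 1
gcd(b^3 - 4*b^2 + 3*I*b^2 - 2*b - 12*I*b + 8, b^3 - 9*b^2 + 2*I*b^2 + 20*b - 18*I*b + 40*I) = b^2 + b*(-4 + 2*I) - 8*I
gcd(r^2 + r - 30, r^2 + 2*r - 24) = r + 6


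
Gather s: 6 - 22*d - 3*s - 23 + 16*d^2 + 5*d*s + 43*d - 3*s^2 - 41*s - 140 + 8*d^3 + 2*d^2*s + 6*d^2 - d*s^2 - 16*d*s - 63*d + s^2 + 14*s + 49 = 8*d^3 + 22*d^2 - 42*d + s^2*(-d - 2) + s*(2*d^2 - 11*d - 30) - 108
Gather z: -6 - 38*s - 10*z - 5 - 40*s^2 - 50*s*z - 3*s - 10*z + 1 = -40*s^2 - 41*s + z*(-50*s - 20) - 10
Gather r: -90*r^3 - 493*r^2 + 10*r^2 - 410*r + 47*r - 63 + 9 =-90*r^3 - 483*r^2 - 363*r - 54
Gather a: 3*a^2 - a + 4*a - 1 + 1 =3*a^2 + 3*a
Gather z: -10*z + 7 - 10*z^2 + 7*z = -10*z^2 - 3*z + 7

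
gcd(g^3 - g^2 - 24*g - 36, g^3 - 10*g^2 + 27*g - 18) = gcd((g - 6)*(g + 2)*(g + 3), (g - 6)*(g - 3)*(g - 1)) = g - 6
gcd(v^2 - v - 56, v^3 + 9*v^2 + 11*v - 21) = v + 7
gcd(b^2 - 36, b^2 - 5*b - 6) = b - 6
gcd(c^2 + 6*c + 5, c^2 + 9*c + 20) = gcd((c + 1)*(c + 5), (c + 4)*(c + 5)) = c + 5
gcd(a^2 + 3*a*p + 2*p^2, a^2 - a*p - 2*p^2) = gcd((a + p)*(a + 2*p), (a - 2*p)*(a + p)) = a + p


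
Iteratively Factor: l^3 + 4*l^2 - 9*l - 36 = (l + 4)*(l^2 - 9) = (l - 3)*(l + 4)*(l + 3)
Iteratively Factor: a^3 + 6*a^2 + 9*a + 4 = (a + 4)*(a^2 + 2*a + 1) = (a + 1)*(a + 4)*(a + 1)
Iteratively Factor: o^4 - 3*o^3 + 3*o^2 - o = (o)*(o^3 - 3*o^2 + 3*o - 1) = o*(o - 1)*(o^2 - 2*o + 1) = o*(o - 1)^2*(o - 1)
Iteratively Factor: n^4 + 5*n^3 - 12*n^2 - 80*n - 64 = (n - 4)*(n^3 + 9*n^2 + 24*n + 16) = (n - 4)*(n + 1)*(n^2 + 8*n + 16) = (n - 4)*(n + 1)*(n + 4)*(n + 4)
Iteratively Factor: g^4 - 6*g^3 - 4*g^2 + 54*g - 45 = (g + 3)*(g^3 - 9*g^2 + 23*g - 15) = (g - 5)*(g + 3)*(g^2 - 4*g + 3) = (g - 5)*(g - 1)*(g + 3)*(g - 3)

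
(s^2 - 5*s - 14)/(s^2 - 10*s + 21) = (s + 2)/(s - 3)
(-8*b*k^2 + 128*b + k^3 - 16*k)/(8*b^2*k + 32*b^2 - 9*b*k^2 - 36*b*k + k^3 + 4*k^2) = (4 - k)/(b - k)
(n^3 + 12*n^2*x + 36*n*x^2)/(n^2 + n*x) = (n^2 + 12*n*x + 36*x^2)/(n + x)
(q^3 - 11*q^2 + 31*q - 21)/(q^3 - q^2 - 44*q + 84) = (q^3 - 11*q^2 + 31*q - 21)/(q^3 - q^2 - 44*q + 84)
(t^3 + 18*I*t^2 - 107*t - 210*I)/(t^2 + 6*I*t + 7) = (t^2 + 11*I*t - 30)/(t - I)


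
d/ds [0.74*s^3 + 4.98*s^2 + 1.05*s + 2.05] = 2.22*s^2 + 9.96*s + 1.05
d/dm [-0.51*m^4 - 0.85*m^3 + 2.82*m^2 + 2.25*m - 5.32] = -2.04*m^3 - 2.55*m^2 + 5.64*m + 2.25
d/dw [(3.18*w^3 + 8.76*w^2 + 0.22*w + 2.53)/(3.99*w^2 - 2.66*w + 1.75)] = (12.6882*w^4 - 16.9176*w^3 - 7.4844*w^2 + 10.4706*w + 7.1148)/(15.9201*w^4 - 21.2268*w^3 + 21.0406*w^2 - 9.31*w + 3.0625)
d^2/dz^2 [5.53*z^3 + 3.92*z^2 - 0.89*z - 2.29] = 33.18*z + 7.84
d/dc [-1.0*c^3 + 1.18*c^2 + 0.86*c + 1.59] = -3.0*c^2 + 2.36*c + 0.86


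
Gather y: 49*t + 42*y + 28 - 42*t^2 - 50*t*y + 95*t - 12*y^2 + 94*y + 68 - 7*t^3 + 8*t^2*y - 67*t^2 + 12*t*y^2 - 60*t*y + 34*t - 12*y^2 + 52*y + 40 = -7*t^3 - 109*t^2 + 178*t + y^2*(12*t - 24) + y*(8*t^2 - 110*t + 188) + 136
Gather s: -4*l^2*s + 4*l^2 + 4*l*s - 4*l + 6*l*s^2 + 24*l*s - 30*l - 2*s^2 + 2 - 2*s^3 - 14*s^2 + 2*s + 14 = 4*l^2 - 34*l - 2*s^3 + s^2*(6*l - 16) + s*(-4*l^2 + 28*l + 2) + 16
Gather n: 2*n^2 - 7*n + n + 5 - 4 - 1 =2*n^2 - 6*n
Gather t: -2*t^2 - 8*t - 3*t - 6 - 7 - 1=-2*t^2 - 11*t - 14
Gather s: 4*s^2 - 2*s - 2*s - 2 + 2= 4*s^2 - 4*s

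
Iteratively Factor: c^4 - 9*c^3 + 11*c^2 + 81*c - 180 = (c - 3)*(c^3 - 6*c^2 - 7*c + 60) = (c - 4)*(c - 3)*(c^2 - 2*c - 15) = (c - 5)*(c - 4)*(c - 3)*(c + 3)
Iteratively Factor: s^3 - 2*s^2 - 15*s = (s + 3)*(s^2 - 5*s) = (s - 5)*(s + 3)*(s)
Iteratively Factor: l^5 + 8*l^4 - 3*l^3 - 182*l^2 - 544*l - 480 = (l + 4)*(l^4 + 4*l^3 - 19*l^2 - 106*l - 120) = (l + 4)^2*(l^3 - 19*l - 30) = (l - 5)*(l + 4)^2*(l^2 + 5*l + 6) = (l - 5)*(l + 2)*(l + 4)^2*(l + 3)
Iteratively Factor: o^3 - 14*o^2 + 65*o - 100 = (o - 5)*(o^2 - 9*o + 20) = (o - 5)*(o - 4)*(o - 5)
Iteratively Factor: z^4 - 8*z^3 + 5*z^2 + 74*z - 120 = (z + 3)*(z^3 - 11*z^2 + 38*z - 40) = (z - 4)*(z + 3)*(z^2 - 7*z + 10) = (z - 4)*(z - 2)*(z + 3)*(z - 5)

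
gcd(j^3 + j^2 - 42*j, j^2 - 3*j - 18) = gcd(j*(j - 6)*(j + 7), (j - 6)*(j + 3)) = j - 6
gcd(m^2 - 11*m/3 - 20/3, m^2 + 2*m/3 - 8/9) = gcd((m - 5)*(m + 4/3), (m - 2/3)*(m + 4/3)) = m + 4/3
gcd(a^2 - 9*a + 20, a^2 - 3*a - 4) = a - 4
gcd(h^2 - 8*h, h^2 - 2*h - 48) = h - 8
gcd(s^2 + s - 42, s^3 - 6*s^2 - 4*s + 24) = s - 6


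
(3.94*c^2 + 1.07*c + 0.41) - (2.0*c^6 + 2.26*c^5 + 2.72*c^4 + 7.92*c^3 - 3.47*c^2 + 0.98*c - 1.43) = -2.0*c^6 - 2.26*c^5 - 2.72*c^4 - 7.92*c^3 + 7.41*c^2 + 0.0900000000000001*c + 1.84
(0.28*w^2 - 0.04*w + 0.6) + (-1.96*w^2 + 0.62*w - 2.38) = -1.68*w^2 + 0.58*w - 1.78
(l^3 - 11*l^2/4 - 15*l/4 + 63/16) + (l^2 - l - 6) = l^3 - 7*l^2/4 - 19*l/4 - 33/16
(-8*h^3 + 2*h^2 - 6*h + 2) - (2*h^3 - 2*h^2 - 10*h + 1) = -10*h^3 + 4*h^2 + 4*h + 1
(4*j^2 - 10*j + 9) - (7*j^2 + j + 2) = -3*j^2 - 11*j + 7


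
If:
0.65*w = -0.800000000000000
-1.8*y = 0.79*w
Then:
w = -1.23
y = 0.54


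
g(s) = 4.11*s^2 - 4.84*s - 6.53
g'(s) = 8.22*s - 4.84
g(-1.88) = 17.10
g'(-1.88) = -20.29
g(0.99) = -7.29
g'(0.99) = 3.30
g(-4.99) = 119.96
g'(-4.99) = -45.86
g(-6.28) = 185.96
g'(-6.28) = -56.46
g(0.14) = -7.13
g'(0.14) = -3.69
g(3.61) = 29.56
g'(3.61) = 24.83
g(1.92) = -0.67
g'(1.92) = 10.94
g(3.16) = 19.22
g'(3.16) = 21.14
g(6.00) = 112.39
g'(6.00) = 44.48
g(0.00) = -6.53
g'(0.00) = -4.84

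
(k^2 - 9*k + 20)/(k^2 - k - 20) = (k - 4)/(k + 4)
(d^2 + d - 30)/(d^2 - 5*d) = (d + 6)/d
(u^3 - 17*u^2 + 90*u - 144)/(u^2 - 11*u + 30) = (u^2 - 11*u + 24)/(u - 5)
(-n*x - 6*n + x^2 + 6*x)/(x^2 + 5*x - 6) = (-n + x)/(x - 1)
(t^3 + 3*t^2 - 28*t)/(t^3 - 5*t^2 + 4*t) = (t + 7)/(t - 1)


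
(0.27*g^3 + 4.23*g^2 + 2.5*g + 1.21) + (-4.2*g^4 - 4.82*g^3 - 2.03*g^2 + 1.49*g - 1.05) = -4.2*g^4 - 4.55*g^3 + 2.2*g^2 + 3.99*g + 0.16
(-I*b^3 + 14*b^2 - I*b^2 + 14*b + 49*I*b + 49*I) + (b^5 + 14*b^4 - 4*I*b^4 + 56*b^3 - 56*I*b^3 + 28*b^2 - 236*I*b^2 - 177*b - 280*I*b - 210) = b^5 + 14*b^4 - 4*I*b^4 + 56*b^3 - 57*I*b^3 + 42*b^2 - 237*I*b^2 - 163*b - 231*I*b - 210 + 49*I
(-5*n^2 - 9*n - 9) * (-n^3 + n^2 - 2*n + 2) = 5*n^5 + 4*n^4 + 10*n^3 - n^2 - 18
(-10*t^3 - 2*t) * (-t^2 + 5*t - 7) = 10*t^5 - 50*t^4 + 72*t^3 - 10*t^2 + 14*t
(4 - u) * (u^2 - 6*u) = -u^3 + 10*u^2 - 24*u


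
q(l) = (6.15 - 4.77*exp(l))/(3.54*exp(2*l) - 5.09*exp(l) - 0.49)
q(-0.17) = -0.94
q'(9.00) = 0.00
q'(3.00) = 0.07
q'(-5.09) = 0.76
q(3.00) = -0.07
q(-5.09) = -11.74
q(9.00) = 0.00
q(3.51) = -0.04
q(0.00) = -0.68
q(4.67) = -0.01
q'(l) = (6.15 - 4.77*exp(l))*(-7.08*exp(2*l) + 5.09*exp(l))/(3.54*exp(2*l) - 5.09*exp(l) - 0.49)^2 - 4.77*exp(l)/(3.54*exp(2*l) - 5.09*exp(l) - 0.49)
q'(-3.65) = 2.20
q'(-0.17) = 1.47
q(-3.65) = -9.72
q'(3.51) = 0.04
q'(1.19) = 0.54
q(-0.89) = -2.11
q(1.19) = -0.45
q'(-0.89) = 1.94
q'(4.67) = 0.01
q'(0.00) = 1.68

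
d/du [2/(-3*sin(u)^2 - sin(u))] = 2*(6/tan(u) + cos(u)/sin(u)^2)/(3*sin(u) + 1)^2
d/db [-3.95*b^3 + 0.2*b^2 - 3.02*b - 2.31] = -11.85*b^2 + 0.4*b - 3.02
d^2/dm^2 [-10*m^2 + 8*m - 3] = -20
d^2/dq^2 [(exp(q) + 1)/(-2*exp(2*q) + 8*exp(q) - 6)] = (-exp(4*q) - 8*exp(3*q) + 30*exp(2*q) - 16*exp(q) - 21)*exp(q)/(2*(exp(6*q) - 12*exp(5*q) + 57*exp(4*q) - 136*exp(3*q) + 171*exp(2*q) - 108*exp(q) + 27))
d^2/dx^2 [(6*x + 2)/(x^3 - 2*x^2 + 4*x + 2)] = 4*((3*x + 1)*(3*x^2 - 4*x + 4)^2 + (-9*x^2 + 12*x - (3*x - 2)*(3*x + 1) - 12)*(x^3 - 2*x^2 + 4*x + 2))/(x^3 - 2*x^2 + 4*x + 2)^3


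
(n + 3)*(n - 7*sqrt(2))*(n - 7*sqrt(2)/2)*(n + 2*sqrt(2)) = n^4 - 17*sqrt(2)*n^3/2 + 3*n^3 - 51*sqrt(2)*n^2/2 + 7*n^2 + 21*n + 98*sqrt(2)*n + 294*sqrt(2)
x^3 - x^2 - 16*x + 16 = (x - 4)*(x - 1)*(x + 4)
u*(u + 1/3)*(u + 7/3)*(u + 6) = u^4 + 26*u^3/3 + 151*u^2/9 + 14*u/3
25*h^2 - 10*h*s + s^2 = (-5*h + s)^2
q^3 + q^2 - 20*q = q*(q - 4)*(q + 5)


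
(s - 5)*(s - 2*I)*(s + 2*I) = s^3 - 5*s^2 + 4*s - 20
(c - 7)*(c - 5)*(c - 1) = c^3 - 13*c^2 + 47*c - 35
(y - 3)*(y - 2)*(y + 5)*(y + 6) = y^4 + 6*y^3 - 19*y^2 - 84*y + 180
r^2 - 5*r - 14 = (r - 7)*(r + 2)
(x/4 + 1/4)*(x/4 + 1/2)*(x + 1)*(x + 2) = x^4/16 + 3*x^3/8 + 13*x^2/16 + 3*x/4 + 1/4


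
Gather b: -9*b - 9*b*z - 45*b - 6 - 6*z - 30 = b*(-9*z - 54) - 6*z - 36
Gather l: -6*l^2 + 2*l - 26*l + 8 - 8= -6*l^2 - 24*l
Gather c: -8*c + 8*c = 0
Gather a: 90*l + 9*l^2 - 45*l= 9*l^2 + 45*l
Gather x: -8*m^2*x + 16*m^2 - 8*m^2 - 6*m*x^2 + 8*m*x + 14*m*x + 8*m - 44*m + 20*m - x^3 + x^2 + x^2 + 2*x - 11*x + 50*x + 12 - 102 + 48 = 8*m^2 - 16*m - x^3 + x^2*(2 - 6*m) + x*(-8*m^2 + 22*m + 41) - 42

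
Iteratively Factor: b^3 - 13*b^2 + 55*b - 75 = (b - 5)*(b^2 - 8*b + 15) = (b - 5)*(b - 3)*(b - 5)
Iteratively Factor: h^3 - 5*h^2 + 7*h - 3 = (h - 1)*(h^2 - 4*h + 3) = (h - 3)*(h - 1)*(h - 1)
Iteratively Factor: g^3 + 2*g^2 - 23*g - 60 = (g - 5)*(g^2 + 7*g + 12) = (g - 5)*(g + 3)*(g + 4)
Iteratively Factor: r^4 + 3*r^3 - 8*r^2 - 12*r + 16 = (r - 2)*(r^3 + 5*r^2 + 2*r - 8) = (r - 2)*(r - 1)*(r^2 + 6*r + 8) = (r - 2)*(r - 1)*(r + 4)*(r + 2)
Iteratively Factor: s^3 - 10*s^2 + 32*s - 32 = (s - 2)*(s^2 - 8*s + 16) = (s - 4)*(s - 2)*(s - 4)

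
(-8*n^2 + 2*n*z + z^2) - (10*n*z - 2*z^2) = -8*n^2 - 8*n*z + 3*z^2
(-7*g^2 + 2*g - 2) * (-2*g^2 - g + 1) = 14*g^4 + 3*g^3 - 5*g^2 + 4*g - 2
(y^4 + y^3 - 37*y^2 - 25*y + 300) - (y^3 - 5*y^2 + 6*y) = y^4 - 32*y^2 - 31*y + 300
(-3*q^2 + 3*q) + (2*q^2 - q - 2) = -q^2 + 2*q - 2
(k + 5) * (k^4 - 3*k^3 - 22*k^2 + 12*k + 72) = k^5 + 2*k^4 - 37*k^3 - 98*k^2 + 132*k + 360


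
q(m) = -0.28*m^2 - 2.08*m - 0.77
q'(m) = -0.56*m - 2.08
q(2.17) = -6.60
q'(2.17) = -3.30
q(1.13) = -3.48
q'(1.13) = -2.71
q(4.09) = -13.96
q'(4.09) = -4.37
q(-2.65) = 2.78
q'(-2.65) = -0.60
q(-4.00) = 3.07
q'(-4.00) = 0.16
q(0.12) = -1.02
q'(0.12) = -2.15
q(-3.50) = 3.08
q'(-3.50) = -0.12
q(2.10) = -6.37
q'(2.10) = -3.26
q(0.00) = -0.77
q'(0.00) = -2.08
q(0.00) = -0.77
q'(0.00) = -2.08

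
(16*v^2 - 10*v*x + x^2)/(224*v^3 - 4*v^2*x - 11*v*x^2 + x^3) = (-2*v + x)/(-28*v^2 - 3*v*x + x^2)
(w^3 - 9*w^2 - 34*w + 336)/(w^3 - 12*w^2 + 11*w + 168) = (w + 6)/(w + 3)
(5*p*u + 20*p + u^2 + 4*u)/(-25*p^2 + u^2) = (-u - 4)/(5*p - u)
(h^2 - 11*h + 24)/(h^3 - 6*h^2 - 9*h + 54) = (h - 8)/(h^2 - 3*h - 18)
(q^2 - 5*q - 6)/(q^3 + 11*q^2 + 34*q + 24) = (q - 6)/(q^2 + 10*q + 24)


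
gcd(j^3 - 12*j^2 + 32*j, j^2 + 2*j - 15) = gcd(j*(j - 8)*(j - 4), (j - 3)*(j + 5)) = 1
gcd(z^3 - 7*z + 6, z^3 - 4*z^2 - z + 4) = z - 1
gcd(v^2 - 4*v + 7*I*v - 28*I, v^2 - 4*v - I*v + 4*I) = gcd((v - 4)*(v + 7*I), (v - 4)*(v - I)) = v - 4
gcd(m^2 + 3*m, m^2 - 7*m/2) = m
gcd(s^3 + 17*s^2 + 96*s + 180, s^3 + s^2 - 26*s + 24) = s + 6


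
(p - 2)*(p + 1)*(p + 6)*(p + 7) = p^4 + 12*p^3 + 27*p^2 - 68*p - 84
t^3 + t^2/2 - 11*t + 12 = (t - 2)*(t - 3/2)*(t + 4)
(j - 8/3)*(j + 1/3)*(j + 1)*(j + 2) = j^4 + 2*j^3/3 - 53*j^2/9 - 22*j/3 - 16/9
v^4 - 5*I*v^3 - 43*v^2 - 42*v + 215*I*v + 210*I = (v - 7)*(v + 1)*(v + 6)*(v - 5*I)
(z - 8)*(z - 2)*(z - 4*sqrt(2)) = z^3 - 10*z^2 - 4*sqrt(2)*z^2 + 16*z + 40*sqrt(2)*z - 64*sqrt(2)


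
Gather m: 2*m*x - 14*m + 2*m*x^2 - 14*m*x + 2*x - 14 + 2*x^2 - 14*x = m*(2*x^2 - 12*x - 14) + 2*x^2 - 12*x - 14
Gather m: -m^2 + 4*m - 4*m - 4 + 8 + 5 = 9 - m^2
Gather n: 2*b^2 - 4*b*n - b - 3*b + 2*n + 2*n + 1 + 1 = 2*b^2 - 4*b + n*(4 - 4*b) + 2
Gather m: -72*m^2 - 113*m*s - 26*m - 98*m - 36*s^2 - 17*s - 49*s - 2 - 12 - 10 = -72*m^2 + m*(-113*s - 124) - 36*s^2 - 66*s - 24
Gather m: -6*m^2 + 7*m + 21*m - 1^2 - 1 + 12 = -6*m^2 + 28*m + 10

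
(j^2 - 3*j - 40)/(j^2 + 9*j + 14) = (j^2 - 3*j - 40)/(j^2 + 9*j + 14)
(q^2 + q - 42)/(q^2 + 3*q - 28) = (q - 6)/(q - 4)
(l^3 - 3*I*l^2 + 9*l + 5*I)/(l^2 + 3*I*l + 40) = (l^2 + 2*I*l - 1)/(l + 8*I)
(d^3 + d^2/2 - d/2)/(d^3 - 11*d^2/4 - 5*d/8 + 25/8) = 4*d*(2*d - 1)/(8*d^2 - 30*d + 25)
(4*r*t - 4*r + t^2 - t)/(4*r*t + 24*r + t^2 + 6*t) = (t - 1)/(t + 6)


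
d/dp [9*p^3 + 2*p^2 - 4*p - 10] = 27*p^2 + 4*p - 4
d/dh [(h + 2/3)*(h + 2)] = 2*h + 8/3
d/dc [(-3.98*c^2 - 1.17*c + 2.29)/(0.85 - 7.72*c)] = (30.7256*c^2 - 6.766*c + 16.6843)/(59.5984*c^2 - 13.124*c + 0.7225)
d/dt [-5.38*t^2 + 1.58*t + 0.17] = 1.58 - 10.76*t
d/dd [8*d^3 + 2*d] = 24*d^2 + 2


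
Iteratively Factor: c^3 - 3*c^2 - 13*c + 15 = (c - 1)*(c^2 - 2*c - 15) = (c - 5)*(c - 1)*(c + 3)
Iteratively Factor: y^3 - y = (y)*(y^2 - 1) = y*(y + 1)*(y - 1)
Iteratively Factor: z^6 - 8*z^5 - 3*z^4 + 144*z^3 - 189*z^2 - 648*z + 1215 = (z + 3)*(z^5 - 11*z^4 + 30*z^3 + 54*z^2 - 351*z + 405) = (z - 5)*(z + 3)*(z^4 - 6*z^3 + 54*z - 81) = (z - 5)*(z - 3)*(z + 3)*(z^3 - 3*z^2 - 9*z + 27) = (z - 5)*(z - 3)^2*(z + 3)*(z^2 - 9) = (z - 5)*(z - 3)^3*(z + 3)*(z + 3)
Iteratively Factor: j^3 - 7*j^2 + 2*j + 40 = (j - 4)*(j^2 - 3*j - 10) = (j - 4)*(j + 2)*(j - 5)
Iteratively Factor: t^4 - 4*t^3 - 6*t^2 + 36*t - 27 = (t + 3)*(t^3 - 7*t^2 + 15*t - 9) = (t - 1)*(t + 3)*(t^2 - 6*t + 9) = (t - 3)*(t - 1)*(t + 3)*(t - 3)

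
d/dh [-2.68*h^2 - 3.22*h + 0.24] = -5.36*h - 3.22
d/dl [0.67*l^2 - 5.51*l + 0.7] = 1.34*l - 5.51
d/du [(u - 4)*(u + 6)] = 2*u + 2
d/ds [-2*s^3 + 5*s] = 5 - 6*s^2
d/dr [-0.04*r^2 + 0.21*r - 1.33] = 0.21 - 0.08*r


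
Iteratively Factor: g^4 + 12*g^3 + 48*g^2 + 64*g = (g + 4)*(g^3 + 8*g^2 + 16*g) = (g + 4)^2*(g^2 + 4*g) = (g + 4)^3*(g)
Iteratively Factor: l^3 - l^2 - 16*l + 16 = (l - 1)*(l^2 - 16) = (l - 1)*(l + 4)*(l - 4)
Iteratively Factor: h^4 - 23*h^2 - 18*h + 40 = (h - 5)*(h^3 + 5*h^2 + 2*h - 8) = (h - 5)*(h + 2)*(h^2 + 3*h - 4) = (h - 5)*(h - 1)*(h + 2)*(h + 4)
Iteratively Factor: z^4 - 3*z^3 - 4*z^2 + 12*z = (z + 2)*(z^3 - 5*z^2 + 6*z) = (z - 3)*(z + 2)*(z^2 - 2*z) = z*(z - 3)*(z + 2)*(z - 2)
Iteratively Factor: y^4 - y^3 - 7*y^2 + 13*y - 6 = (y - 1)*(y^3 - 7*y + 6) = (y - 2)*(y - 1)*(y^2 + 2*y - 3) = (y - 2)*(y - 1)^2*(y + 3)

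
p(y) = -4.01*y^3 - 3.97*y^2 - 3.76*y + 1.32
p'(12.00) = -1831.36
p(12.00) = -7544.76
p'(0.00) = -3.76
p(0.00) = 1.32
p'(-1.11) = -9.77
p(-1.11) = 6.09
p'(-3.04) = -90.80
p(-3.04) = 88.72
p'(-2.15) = -42.30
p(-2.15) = 30.91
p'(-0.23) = -2.57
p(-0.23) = 2.02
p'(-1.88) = -31.35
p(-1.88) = 21.00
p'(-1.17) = -10.94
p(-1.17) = 6.71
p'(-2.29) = -48.66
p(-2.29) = 37.27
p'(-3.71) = -139.88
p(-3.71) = 165.40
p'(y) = -12.03*y^2 - 7.94*y - 3.76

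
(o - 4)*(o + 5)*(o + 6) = o^3 + 7*o^2 - 14*o - 120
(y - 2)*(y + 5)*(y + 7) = y^3 + 10*y^2 + 11*y - 70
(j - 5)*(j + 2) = j^2 - 3*j - 10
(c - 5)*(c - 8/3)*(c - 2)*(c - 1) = c^4 - 32*c^3/3 + 115*c^2/3 - 166*c/3 + 80/3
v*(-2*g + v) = -2*g*v + v^2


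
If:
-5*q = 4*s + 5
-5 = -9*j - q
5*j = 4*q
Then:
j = 20/41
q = 25/41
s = -165/82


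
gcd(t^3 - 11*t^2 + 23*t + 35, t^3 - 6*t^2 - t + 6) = t + 1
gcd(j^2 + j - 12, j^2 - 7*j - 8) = 1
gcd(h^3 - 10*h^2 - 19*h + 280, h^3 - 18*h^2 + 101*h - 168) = h^2 - 15*h + 56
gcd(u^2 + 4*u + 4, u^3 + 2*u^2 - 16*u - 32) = u + 2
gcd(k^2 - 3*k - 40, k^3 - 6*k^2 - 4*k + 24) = 1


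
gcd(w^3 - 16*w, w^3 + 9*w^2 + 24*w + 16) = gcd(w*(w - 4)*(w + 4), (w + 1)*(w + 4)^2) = w + 4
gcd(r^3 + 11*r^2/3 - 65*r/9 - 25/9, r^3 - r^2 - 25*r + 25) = r + 5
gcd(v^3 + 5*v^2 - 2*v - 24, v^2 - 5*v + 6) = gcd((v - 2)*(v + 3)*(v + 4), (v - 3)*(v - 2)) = v - 2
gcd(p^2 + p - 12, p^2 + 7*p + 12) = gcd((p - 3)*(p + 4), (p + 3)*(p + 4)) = p + 4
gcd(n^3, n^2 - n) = n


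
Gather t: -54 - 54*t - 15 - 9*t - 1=-63*t - 70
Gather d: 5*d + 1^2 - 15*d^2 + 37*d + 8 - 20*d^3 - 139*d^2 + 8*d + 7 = -20*d^3 - 154*d^2 + 50*d + 16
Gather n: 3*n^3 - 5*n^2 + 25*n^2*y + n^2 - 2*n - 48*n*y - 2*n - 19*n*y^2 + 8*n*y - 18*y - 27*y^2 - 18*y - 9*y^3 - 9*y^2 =3*n^3 + n^2*(25*y - 4) + n*(-19*y^2 - 40*y - 4) - 9*y^3 - 36*y^2 - 36*y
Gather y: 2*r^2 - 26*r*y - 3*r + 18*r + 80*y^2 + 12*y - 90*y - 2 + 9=2*r^2 + 15*r + 80*y^2 + y*(-26*r - 78) + 7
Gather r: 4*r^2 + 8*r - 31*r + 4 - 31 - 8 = 4*r^2 - 23*r - 35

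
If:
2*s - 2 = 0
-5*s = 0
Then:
No Solution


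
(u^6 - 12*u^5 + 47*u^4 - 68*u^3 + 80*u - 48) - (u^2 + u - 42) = u^6 - 12*u^5 + 47*u^4 - 68*u^3 - u^2 + 79*u - 6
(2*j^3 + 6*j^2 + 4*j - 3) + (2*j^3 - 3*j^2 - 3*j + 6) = 4*j^3 + 3*j^2 + j + 3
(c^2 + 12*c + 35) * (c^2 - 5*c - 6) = c^4 + 7*c^3 - 31*c^2 - 247*c - 210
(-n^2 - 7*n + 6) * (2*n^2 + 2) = -2*n^4 - 14*n^3 + 10*n^2 - 14*n + 12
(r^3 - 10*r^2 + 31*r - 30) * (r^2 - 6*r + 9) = r^5 - 16*r^4 + 100*r^3 - 306*r^2 + 459*r - 270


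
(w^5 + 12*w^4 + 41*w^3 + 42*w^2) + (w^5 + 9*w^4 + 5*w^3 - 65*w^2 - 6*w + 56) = 2*w^5 + 21*w^4 + 46*w^3 - 23*w^2 - 6*w + 56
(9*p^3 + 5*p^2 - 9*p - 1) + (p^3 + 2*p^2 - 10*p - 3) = 10*p^3 + 7*p^2 - 19*p - 4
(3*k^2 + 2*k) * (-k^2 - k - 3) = -3*k^4 - 5*k^3 - 11*k^2 - 6*k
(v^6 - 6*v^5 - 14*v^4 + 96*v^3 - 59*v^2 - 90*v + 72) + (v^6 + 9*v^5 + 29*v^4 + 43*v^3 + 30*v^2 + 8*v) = 2*v^6 + 3*v^5 + 15*v^4 + 139*v^3 - 29*v^2 - 82*v + 72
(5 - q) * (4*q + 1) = -4*q^2 + 19*q + 5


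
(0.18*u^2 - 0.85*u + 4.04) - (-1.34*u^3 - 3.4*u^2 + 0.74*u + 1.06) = 1.34*u^3 + 3.58*u^2 - 1.59*u + 2.98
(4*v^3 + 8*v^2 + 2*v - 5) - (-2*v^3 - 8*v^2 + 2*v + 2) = 6*v^3 + 16*v^2 - 7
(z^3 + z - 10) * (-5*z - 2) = -5*z^4 - 2*z^3 - 5*z^2 + 48*z + 20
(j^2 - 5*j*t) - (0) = j^2 - 5*j*t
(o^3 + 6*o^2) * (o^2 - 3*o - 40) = o^5 + 3*o^4 - 58*o^3 - 240*o^2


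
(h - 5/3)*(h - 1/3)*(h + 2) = h^3 - 31*h/9 + 10/9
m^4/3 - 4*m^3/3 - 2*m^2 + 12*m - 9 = (m/3 + 1)*(m - 3)^2*(m - 1)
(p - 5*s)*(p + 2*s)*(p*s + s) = p^3*s - 3*p^2*s^2 + p^2*s - 10*p*s^3 - 3*p*s^2 - 10*s^3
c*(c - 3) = c^2 - 3*c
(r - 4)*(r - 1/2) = r^2 - 9*r/2 + 2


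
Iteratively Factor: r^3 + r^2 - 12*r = (r)*(r^2 + r - 12) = r*(r + 4)*(r - 3)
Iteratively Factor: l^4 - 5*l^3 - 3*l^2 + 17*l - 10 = (l + 2)*(l^3 - 7*l^2 + 11*l - 5) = (l - 1)*(l + 2)*(l^2 - 6*l + 5) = (l - 1)^2*(l + 2)*(l - 5)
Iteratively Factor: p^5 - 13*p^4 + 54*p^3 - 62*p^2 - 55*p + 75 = (p - 1)*(p^4 - 12*p^3 + 42*p^2 - 20*p - 75) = (p - 5)*(p - 1)*(p^3 - 7*p^2 + 7*p + 15) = (p - 5)*(p - 3)*(p - 1)*(p^2 - 4*p - 5) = (p - 5)*(p - 3)*(p - 1)*(p + 1)*(p - 5)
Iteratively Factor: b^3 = (b)*(b^2) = b^2*(b)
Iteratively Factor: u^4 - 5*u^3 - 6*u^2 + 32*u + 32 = (u - 4)*(u^3 - u^2 - 10*u - 8) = (u - 4)*(u + 2)*(u^2 - 3*u - 4) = (u - 4)*(u + 1)*(u + 2)*(u - 4)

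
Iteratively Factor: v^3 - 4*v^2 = (v - 4)*(v^2) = v*(v - 4)*(v)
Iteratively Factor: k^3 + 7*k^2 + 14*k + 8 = (k + 1)*(k^2 + 6*k + 8) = (k + 1)*(k + 4)*(k + 2)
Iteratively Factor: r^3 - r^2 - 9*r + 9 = (r + 3)*(r^2 - 4*r + 3) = (r - 3)*(r + 3)*(r - 1)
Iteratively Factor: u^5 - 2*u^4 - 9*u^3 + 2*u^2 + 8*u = (u - 4)*(u^4 + 2*u^3 - u^2 - 2*u) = (u - 4)*(u - 1)*(u^3 + 3*u^2 + 2*u) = u*(u - 4)*(u - 1)*(u^2 + 3*u + 2) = u*(u - 4)*(u - 1)*(u + 1)*(u + 2)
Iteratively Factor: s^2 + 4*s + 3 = (s + 1)*(s + 3)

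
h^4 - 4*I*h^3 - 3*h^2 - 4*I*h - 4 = (h - 2*I)^2*(h - I)*(h + I)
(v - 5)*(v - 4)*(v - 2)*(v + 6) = v^4 - 5*v^3 - 28*v^2 + 188*v - 240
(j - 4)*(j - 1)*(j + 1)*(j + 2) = j^4 - 2*j^3 - 9*j^2 + 2*j + 8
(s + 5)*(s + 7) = s^2 + 12*s + 35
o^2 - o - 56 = (o - 8)*(o + 7)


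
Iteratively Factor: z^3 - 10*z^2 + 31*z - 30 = (z - 5)*(z^2 - 5*z + 6) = (z - 5)*(z - 3)*(z - 2)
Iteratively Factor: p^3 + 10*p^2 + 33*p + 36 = (p + 3)*(p^2 + 7*p + 12) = (p + 3)*(p + 4)*(p + 3)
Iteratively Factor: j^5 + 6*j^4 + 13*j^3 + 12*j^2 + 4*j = (j)*(j^4 + 6*j^3 + 13*j^2 + 12*j + 4) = j*(j + 1)*(j^3 + 5*j^2 + 8*j + 4) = j*(j + 1)^2*(j^2 + 4*j + 4) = j*(j + 1)^2*(j + 2)*(j + 2)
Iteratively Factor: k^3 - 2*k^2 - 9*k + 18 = (k - 3)*(k^2 + k - 6) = (k - 3)*(k - 2)*(k + 3)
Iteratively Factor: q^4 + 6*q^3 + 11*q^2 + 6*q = (q + 3)*(q^3 + 3*q^2 + 2*q) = (q + 2)*(q + 3)*(q^2 + q) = q*(q + 2)*(q + 3)*(q + 1)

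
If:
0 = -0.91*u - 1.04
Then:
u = -1.14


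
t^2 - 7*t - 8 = (t - 8)*(t + 1)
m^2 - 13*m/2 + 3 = (m - 6)*(m - 1/2)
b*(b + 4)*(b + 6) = b^3 + 10*b^2 + 24*b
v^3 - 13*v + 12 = (v - 3)*(v - 1)*(v + 4)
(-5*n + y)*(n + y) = -5*n^2 - 4*n*y + y^2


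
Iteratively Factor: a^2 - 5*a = (a)*(a - 5)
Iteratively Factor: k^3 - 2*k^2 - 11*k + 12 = (k - 4)*(k^2 + 2*k - 3) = (k - 4)*(k + 3)*(k - 1)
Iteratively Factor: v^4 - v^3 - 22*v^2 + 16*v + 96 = (v - 4)*(v^3 + 3*v^2 - 10*v - 24) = (v - 4)*(v - 3)*(v^2 + 6*v + 8) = (v - 4)*(v - 3)*(v + 2)*(v + 4)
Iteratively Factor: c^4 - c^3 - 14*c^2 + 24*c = (c)*(c^3 - c^2 - 14*c + 24) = c*(c - 3)*(c^2 + 2*c - 8) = c*(c - 3)*(c - 2)*(c + 4)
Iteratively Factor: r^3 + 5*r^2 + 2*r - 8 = (r + 2)*(r^2 + 3*r - 4) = (r - 1)*(r + 2)*(r + 4)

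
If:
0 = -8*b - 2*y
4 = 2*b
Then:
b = 2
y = -8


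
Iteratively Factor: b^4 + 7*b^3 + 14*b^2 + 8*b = (b + 4)*(b^3 + 3*b^2 + 2*b) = (b + 1)*(b + 4)*(b^2 + 2*b) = (b + 1)*(b + 2)*(b + 4)*(b)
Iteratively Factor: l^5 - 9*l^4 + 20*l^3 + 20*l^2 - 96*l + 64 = (l - 4)*(l^4 - 5*l^3 + 20*l - 16) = (l - 4)*(l - 1)*(l^3 - 4*l^2 - 4*l + 16) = (l - 4)*(l - 1)*(l + 2)*(l^2 - 6*l + 8) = (l - 4)*(l - 2)*(l - 1)*(l + 2)*(l - 4)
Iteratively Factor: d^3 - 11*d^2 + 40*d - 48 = (d - 4)*(d^2 - 7*d + 12) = (d - 4)*(d - 3)*(d - 4)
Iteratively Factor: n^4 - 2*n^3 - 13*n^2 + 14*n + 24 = (n + 1)*(n^3 - 3*n^2 - 10*n + 24) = (n - 2)*(n + 1)*(n^2 - n - 12) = (n - 4)*(n - 2)*(n + 1)*(n + 3)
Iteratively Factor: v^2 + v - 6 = (v + 3)*(v - 2)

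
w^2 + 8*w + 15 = (w + 3)*(w + 5)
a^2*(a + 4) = a^3 + 4*a^2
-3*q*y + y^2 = y*(-3*q + y)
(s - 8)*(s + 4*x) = s^2 + 4*s*x - 8*s - 32*x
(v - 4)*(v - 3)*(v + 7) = v^3 - 37*v + 84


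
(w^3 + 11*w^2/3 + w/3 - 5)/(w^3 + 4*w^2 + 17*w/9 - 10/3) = 3*(w - 1)/(3*w - 2)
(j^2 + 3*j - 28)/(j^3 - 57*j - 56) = (j - 4)/(j^2 - 7*j - 8)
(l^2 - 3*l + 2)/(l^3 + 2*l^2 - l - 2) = (l - 2)/(l^2 + 3*l + 2)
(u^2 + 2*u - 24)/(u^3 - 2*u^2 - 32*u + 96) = 1/(u - 4)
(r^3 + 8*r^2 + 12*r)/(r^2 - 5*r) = (r^2 + 8*r + 12)/(r - 5)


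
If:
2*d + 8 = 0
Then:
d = -4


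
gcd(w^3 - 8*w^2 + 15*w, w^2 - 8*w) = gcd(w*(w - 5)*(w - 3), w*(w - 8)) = w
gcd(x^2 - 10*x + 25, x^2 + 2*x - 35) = x - 5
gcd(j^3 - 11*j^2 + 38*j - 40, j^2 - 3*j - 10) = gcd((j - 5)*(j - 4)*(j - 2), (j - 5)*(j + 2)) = j - 5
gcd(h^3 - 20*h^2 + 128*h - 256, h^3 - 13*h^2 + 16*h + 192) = h^2 - 16*h + 64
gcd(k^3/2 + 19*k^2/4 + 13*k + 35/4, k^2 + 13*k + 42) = 1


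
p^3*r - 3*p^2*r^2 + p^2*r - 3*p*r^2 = p*(p - 3*r)*(p*r + r)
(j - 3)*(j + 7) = j^2 + 4*j - 21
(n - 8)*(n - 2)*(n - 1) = n^3 - 11*n^2 + 26*n - 16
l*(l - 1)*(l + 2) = l^3 + l^2 - 2*l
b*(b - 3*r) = b^2 - 3*b*r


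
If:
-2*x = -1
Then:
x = 1/2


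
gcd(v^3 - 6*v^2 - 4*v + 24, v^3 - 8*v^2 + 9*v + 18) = v - 6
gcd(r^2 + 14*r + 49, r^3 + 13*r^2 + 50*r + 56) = r + 7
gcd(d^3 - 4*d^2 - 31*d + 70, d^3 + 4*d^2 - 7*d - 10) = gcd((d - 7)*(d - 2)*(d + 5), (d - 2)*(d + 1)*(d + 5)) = d^2 + 3*d - 10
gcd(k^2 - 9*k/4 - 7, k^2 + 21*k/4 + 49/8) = k + 7/4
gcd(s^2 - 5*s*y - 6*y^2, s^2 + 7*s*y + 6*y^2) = s + y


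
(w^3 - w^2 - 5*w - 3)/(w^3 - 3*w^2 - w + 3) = (w + 1)/(w - 1)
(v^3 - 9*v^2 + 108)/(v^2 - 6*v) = v - 3 - 18/v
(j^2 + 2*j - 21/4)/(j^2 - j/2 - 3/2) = (j + 7/2)/(j + 1)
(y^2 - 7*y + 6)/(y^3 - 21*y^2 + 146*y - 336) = (y - 1)/(y^2 - 15*y + 56)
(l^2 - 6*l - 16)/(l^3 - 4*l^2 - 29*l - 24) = (l + 2)/(l^2 + 4*l + 3)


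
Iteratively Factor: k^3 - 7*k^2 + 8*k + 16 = (k - 4)*(k^2 - 3*k - 4) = (k - 4)*(k + 1)*(k - 4)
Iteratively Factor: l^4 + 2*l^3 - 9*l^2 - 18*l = (l + 2)*(l^3 - 9*l) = l*(l + 2)*(l^2 - 9) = l*(l + 2)*(l + 3)*(l - 3)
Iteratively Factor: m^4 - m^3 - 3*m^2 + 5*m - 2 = (m - 1)*(m^3 - 3*m + 2) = (m - 1)^2*(m^2 + m - 2) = (m - 1)^3*(m + 2)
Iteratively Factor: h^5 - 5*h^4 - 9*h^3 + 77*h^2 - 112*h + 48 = (h - 4)*(h^4 - h^3 - 13*h^2 + 25*h - 12) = (h - 4)*(h - 1)*(h^3 - 13*h + 12) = (h - 4)*(h - 1)^2*(h^2 + h - 12) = (h - 4)*(h - 1)^2*(h + 4)*(h - 3)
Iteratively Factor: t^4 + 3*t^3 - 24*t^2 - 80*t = (t - 5)*(t^3 + 8*t^2 + 16*t) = (t - 5)*(t + 4)*(t^2 + 4*t) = (t - 5)*(t + 4)^2*(t)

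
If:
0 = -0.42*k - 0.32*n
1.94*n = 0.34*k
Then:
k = 0.00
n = 0.00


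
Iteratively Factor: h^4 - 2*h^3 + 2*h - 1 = (h - 1)*(h^3 - h^2 - h + 1) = (h - 1)^2*(h^2 - 1) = (h - 1)^3*(h + 1)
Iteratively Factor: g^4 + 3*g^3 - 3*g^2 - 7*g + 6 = (g + 2)*(g^3 + g^2 - 5*g + 3) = (g - 1)*(g + 2)*(g^2 + 2*g - 3) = (g - 1)^2*(g + 2)*(g + 3)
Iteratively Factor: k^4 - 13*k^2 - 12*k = (k + 1)*(k^3 - k^2 - 12*k) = (k + 1)*(k + 3)*(k^2 - 4*k) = k*(k + 1)*(k + 3)*(k - 4)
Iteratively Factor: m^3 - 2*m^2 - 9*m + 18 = (m - 3)*(m^2 + m - 6) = (m - 3)*(m - 2)*(m + 3)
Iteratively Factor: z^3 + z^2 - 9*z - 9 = (z + 1)*(z^2 - 9) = (z - 3)*(z + 1)*(z + 3)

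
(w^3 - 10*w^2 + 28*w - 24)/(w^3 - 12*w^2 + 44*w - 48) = (w - 2)/(w - 4)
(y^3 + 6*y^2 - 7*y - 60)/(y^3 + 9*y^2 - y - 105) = (y + 4)/(y + 7)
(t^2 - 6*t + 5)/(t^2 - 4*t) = (t^2 - 6*t + 5)/(t*(t - 4))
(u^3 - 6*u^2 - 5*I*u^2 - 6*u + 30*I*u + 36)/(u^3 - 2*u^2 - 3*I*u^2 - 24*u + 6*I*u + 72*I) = (u - 2*I)/(u + 4)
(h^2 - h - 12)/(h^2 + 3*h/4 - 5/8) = 8*(h^2 - h - 12)/(8*h^2 + 6*h - 5)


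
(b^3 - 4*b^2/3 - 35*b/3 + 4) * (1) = b^3 - 4*b^2/3 - 35*b/3 + 4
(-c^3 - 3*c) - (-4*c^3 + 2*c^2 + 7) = 3*c^3 - 2*c^2 - 3*c - 7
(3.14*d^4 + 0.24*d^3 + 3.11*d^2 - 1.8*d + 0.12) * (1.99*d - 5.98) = 6.2486*d^5 - 18.2996*d^4 + 4.7537*d^3 - 22.1798*d^2 + 11.0028*d - 0.7176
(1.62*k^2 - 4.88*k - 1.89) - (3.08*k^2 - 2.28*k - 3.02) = -1.46*k^2 - 2.6*k + 1.13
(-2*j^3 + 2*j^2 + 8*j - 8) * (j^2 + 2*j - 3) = -2*j^5 - 2*j^4 + 18*j^3 + 2*j^2 - 40*j + 24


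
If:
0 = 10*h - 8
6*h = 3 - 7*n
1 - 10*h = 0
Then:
No Solution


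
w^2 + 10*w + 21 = (w + 3)*(w + 7)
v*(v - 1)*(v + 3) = v^3 + 2*v^2 - 3*v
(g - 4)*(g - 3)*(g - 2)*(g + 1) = g^4 - 8*g^3 + 17*g^2 + 2*g - 24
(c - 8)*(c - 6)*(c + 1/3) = c^3 - 41*c^2/3 + 130*c/3 + 16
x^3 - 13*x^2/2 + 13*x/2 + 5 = (x - 5)*(x - 2)*(x + 1/2)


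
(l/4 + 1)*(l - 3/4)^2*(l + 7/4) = l^4/4 + 17*l^3/16 - 17*l^2/64 - 465*l/256 + 63/64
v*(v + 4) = v^2 + 4*v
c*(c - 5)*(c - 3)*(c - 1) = c^4 - 9*c^3 + 23*c^2 - 15*c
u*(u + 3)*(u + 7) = u^3 + 10*u^2 + 21*u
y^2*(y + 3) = y^3 + 3*y^2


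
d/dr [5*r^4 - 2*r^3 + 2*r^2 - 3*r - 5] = 20*r^3 - 6*r^2 + 4*r - 3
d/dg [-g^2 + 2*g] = 2 - 2*g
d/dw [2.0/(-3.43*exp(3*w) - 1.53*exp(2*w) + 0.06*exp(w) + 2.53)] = (20.58*exp(2*w) + 6.12*exp(w) - 0.12)*exp(w)/(3.43*exp(3*w) + 1.53*exp(2*w) - 0.06*exp(w) - 2.53)^2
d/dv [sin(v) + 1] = cos(v)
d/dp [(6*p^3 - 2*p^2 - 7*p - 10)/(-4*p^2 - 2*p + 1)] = 3*(-8*p^4 - 8*p^3 - 2*p^2 - 28*p - 9)/(16*p^4 + 16*p^3 - 4*p^2 - 4*p + 1)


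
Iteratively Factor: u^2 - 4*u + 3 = (u - 3)*(u - 1)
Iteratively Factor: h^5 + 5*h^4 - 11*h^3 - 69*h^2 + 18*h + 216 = (h - 3)*(h^4 + 8*h^3 + 13*h^2 - 30*h - 72) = (h - 3)*(h - 2)*(h^3 + 10*h^2 + 33*h + 36) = (h - 3)*(h - 2)*(h + 4)*(h^2 + 6*h + 9) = (h - 3)*(h - 2)*(h + 3)*(h + 4)*(h + 3)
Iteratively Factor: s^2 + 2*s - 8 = (s - 2)*(s + 4)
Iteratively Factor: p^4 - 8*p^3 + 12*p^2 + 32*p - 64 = (p + 2)*(p^3 - 10*p^2 + 32*p - 32) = (p - 4)*(p + 2)*(p^2 - 6*p + 8) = (p - 4)^2*(p + 2)*(p - 2)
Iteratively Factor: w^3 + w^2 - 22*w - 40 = (w - 5)*(w^2 + 6*w + 8) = (w - 5)*(w + 4)*(w + 2)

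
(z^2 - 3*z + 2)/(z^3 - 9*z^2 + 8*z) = (z - 2)/(z*(z - 8))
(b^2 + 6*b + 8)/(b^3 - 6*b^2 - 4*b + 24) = (b + 4)/(b^2 - 8*b + 12)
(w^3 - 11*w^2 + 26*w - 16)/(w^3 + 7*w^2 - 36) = (w^2 - 9*w + 8)/(w^2 + 9*w + 18)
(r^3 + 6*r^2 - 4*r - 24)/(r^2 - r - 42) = (r^2 - 4)/(r - 7)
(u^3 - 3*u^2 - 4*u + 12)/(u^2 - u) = (u^3 - 3*u^2 - 4*u + 12)/(u*(u - 1))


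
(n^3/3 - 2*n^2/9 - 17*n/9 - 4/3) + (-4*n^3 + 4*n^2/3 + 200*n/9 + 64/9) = -11*n^3/3 + 10*n^2/9 + 61*n/3 + 52/9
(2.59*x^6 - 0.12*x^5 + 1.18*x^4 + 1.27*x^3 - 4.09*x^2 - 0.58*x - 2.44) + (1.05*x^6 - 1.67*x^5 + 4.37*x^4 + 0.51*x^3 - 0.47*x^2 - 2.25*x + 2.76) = 3.64*x^6 - 1.79*x^5 + 5.55*x^4 + 1.78*x^3 - 4.56*x^2 - 2.83*x + 0.32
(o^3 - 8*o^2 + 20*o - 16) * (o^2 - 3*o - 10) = o^5 - 11*o^4 + 34*o^3 + 4*o^2 - 152*o + 160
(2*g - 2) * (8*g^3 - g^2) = 16*g^4 - 18*g^3 + 2*g^2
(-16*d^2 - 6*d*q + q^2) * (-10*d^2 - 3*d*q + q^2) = 160*d^4 + 108*d^3*q - 8*d^2*q^2 - 9*d*q^3 + q^4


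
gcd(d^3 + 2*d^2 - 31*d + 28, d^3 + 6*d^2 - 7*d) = d^2 + 6*d - 7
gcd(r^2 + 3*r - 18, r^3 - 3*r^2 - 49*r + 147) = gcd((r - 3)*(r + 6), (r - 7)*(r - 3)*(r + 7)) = r - 3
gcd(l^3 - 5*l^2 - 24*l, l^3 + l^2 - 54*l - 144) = l^2 - 5*l - 24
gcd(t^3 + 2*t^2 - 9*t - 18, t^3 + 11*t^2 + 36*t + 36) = t^2 + 5*t + 6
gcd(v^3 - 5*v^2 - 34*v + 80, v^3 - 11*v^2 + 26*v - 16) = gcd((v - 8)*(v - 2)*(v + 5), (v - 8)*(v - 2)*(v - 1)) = v^2 - 10*v + 16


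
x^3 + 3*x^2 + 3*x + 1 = (x + 1)^3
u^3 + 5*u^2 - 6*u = u*(u - 1)*(u + 6)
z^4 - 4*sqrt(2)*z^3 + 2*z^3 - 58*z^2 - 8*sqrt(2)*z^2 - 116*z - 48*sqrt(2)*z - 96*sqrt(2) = (z + 2)*(z - 8*sqrt(2))*(z + sqrt(2))*(z + 3*sqrt(2))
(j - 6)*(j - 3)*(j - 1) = j^3 - 10*j^2 + 27*j - 18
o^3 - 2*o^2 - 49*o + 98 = (o - 7)*(o - 2)*(o + 7)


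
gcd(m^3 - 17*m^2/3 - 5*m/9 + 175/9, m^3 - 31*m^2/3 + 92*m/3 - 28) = m - 7/3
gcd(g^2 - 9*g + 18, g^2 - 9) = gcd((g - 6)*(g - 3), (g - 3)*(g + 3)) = g - 3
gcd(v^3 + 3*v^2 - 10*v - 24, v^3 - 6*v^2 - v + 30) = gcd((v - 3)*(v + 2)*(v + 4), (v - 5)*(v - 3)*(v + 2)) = v^2 - v - 6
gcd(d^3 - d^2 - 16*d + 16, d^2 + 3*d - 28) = d - 4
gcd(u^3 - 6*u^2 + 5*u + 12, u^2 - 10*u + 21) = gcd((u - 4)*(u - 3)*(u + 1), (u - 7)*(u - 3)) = u - 3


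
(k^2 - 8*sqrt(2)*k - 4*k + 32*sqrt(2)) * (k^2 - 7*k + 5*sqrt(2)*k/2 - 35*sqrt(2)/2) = k^4 - 11*k^3 - 11*sqrt(2)*k^3/2 - 12*k^2 + 121*sqrt(2)*k^2/2 - 154*sqrt(2)*k + 440*k - 1120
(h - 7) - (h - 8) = 1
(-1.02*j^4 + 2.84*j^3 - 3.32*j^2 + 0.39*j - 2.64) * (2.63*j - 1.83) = -2.6826*j^5 + 9.3358*j^4 - 13.9288*j^3 + 7.1013*j^2 - 7.6569*j + 4.8312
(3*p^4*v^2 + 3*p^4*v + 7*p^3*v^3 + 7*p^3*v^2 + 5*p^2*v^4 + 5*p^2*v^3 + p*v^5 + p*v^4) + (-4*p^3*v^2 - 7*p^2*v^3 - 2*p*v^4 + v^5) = 3*p^4*v^2 + 3*p^4*v + 7*p^3*v^3 + 3*p^3*v^2 + 5*p^2*v^4 - 2*p^2*v^3 + p*v^5 - p*v^4 + v^5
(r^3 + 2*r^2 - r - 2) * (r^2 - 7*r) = r^5 - 5*r^4 - 15*r^3 + 5*r^2 + 14*r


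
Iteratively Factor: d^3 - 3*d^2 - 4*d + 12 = (d + 2)*(d^2 - 5*d + 6) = (d - 3)*(d + 2)*(d - 2)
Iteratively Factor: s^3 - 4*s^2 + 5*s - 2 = (s - 2)*(s^2 - 2*s + 1) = (s - 2)*(s - 1)*(s - 1)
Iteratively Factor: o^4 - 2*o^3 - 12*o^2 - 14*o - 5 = (o + 1)*(o^3 - 3*o^2 - 9*o - 5) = (o + 1)^2*(o^2 - 4*o - 5) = (o + 1)^3*(o - 5)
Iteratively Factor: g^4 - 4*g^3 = (g)*(g^3 - 4*g^2) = g*(g - 4)*(g^2) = g^2*(g - 4)*(g)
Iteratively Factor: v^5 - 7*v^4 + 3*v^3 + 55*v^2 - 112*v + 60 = (v - 5)*(v^4 - 2*v^3 - 7*v^2 + 20*v - 12) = (v - 5)*(v - 1)*(v^3 - v^2 - 8*v + 12) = (v - 5)*(v - 2)*(v - 1)*(v^2 + v - 6) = (v - 5)*(v - 2)*(v - 1)*(v + 3)*(v - 2)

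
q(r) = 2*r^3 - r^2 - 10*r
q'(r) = 6*r^2 - 2*r - 10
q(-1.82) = 2.83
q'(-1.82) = 13.51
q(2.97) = 13.88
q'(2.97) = 36.99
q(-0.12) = 1.18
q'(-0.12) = -9.67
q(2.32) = -3.61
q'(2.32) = 17.65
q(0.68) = -6.63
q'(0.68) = -8.59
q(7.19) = 619.79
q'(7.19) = 285.80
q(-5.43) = -295.39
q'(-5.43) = 177.77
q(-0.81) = 6.38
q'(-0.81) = -4.44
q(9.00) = 1287.00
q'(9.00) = 458.00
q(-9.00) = -1449.00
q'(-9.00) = 494.00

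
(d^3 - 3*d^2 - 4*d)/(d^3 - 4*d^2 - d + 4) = d/(d - 1)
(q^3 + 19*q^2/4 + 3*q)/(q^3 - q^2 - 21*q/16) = 4*(q + 4)/(4*q - 7)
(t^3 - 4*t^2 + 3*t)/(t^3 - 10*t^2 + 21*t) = (t - 1)/(t - 7)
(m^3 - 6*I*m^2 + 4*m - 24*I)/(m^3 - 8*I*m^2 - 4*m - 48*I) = (m - 2*I)/(m - 4*I)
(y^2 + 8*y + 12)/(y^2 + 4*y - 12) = (y + 2)/(y - 2)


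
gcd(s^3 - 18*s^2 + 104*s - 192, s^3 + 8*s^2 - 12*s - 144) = s - 4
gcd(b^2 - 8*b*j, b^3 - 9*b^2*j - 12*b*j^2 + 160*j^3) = b - 8*j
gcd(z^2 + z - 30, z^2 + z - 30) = z^2 + z - 30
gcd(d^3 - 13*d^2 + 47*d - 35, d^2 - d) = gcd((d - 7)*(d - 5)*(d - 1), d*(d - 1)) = d - 1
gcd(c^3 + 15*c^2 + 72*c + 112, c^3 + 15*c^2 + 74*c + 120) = c + 4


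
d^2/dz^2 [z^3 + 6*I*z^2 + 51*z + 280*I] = 6*z + 12*I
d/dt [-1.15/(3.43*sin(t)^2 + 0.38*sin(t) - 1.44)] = (7.889*sin(t) + 0.437)*cos(t)/(3.43*sin(t)^2 + 0.38*sin(t) - 1.44)^2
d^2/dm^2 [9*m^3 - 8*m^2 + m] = 54*m - 16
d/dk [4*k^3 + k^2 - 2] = 2*k*(6*k + 1)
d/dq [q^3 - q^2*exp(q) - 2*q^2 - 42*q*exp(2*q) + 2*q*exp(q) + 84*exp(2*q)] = -q^2*exp(q) + 3*q^2 - 84*q*exp(2*q) - 4*q + 126*exp(2*q) + 2*exp(q)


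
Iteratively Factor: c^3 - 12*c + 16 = (c - 2)*(c^2 + 2*c - 8) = (c - 2)^2*(c + 4)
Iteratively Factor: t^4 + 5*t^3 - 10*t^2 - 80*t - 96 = (t + 2)*(t^3 + 3*t^2 - 16*t - 48) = (t + 2)*(t + 4)*(t^2 - t - 12) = (t - 4)*(t + 2)*(t + 4)*(t + 3)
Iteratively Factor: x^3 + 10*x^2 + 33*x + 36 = (x + 3)*(x^2 + 7*x + 12) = (x + 3)^2*(x + 4)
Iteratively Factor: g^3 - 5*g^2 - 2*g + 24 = (g + 2)*(g^2 - 7*g + 12) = (g - 4)*(g + 2)*(g - 3)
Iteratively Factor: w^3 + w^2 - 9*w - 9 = (w + 1)*(w^2 - 9) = (w - 3)*(w + 1)*(w + 3)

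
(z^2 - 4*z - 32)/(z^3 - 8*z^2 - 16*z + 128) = 1/(z - 4)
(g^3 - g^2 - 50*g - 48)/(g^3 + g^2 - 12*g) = (g^3 - g^2 - 50*g - 48)/(g*(g^2 + g - 12))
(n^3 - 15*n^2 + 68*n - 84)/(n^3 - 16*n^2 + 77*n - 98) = (n - 6)/(n - 7)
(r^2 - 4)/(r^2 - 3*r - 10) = (r - 2)/(r - 5)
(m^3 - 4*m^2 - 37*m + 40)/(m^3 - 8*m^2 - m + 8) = (m + 5)/(m + 1)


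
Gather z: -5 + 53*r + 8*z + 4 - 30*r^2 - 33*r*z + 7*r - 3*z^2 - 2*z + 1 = -30*r^2 + 60*r - 3*z^2 + z*(6 - 33*r)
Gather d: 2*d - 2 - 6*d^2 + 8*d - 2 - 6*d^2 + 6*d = -12*d^2 + 16*d - 4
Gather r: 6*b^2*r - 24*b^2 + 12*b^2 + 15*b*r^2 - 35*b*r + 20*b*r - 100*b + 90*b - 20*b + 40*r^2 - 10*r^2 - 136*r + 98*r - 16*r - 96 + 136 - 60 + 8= -12*b^2 - 30*b + r^2*(15*b + 30) + r*(6*b^2 - 15*b - 54) - 12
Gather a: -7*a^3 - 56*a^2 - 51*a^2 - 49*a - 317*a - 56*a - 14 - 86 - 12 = -7*a^3 - 107*a^2 - 422*a - 112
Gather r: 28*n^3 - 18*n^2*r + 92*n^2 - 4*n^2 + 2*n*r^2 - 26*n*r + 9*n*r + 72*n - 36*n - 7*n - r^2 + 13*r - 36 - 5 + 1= 28*n^3 + 88*n^2 + 29*n + r^2*(2*n - 1) + r*(-18*n^2 - 17*n + 13) - 40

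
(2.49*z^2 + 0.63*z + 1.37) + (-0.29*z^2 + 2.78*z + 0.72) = 2.2*z^2 + 3.41*z + 2.09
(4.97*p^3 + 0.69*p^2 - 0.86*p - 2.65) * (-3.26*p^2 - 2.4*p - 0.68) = -16.2022*p^5 - 14.1774*p^4 - 2.232*p^3 + 10.2338*p^2 + 6.9448*p + 1.802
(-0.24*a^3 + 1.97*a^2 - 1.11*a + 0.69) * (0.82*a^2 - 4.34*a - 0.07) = -0.1968*a^5 + 2.657*a^4 - 9.4432*a^3 + 5.2453*a^2 - 2.9169*a - 0.0483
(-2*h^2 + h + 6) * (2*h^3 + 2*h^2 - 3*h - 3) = -4*h^5 - 2*h^4 + 20*h^3 + 15*h^2 - 21*h - 18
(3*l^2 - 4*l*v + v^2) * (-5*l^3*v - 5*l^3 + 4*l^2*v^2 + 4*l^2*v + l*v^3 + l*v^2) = -15*l^5*v - 15*l^5 + 32*l^4*v^2 + 32*l^4*v - 18*l^3*v^3 - 18*l^3*v^2 + l*v^5 + l*v^4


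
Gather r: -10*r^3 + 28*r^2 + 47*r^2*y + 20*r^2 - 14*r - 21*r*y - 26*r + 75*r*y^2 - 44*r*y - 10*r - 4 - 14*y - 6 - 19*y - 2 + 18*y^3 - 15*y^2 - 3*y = -10*r^3 + r^2*(47*y + 48) + r*(75*y^2 - 65*y - 50) + 18*y^3 - 15*y^2 - 36*y - 12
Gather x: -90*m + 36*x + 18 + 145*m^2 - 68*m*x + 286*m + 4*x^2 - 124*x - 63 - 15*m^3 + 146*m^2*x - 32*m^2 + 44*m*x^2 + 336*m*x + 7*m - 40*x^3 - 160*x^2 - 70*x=-15*m^3 + 113*m^2 + 203*m - 40*x^3 + x^2*(44*m - 156) + x*(146*m^2 + 268*m - 158) - 45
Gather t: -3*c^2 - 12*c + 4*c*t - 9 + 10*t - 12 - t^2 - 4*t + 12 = -3*c^2 - 12*c - t^2 + t*(4*c + 6) - 9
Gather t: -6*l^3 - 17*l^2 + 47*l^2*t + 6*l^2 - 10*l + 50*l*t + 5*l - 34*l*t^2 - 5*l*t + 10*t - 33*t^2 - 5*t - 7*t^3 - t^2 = -6*l^3 - 11*l^2 - 5*l - 7*t^3 + t^2*(-34*l - 34) + t*(47*l^2 + 45*l + 5)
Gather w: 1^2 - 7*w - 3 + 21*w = 14*w - 2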